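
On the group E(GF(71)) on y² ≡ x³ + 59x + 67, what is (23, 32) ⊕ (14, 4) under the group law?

(13, 7)

(23, 32) + (14, 4). λ = (4 - 32)/(14 - 23) ≡ 43/62 mod 71. 62⁻¹ ≡ 63 (mod 71) since 62·63 = 3906 ≡ 1, so λ ≡ 11.
  x = λ² - 23 - 14 = 121 - 37 ≡ 13; y = λ·(23 - 13) - 32 ≡ 7. → (13, 7)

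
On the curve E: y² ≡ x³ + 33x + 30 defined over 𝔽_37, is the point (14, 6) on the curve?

no

y² = 6² ≡ 36; x³ + 33x + 30 = 3236 ≡ 17 (mod 37). 36 ≠ 17.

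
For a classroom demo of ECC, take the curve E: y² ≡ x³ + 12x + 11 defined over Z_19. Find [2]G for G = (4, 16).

(16, 9)

tangent at (4, 16): λ = (3·4² + 12)/(2·16) ≡ 3/13. 13⁻¹ ≡ 3 (mod 19) since 13·3 = 39 ≡ 1, so λ ≡ 3·3 ≡ 9.
  x = λ² - 4 - 4 = 81 - 8 ≡ 16; y = λ·(4 - 16) - 16 ≡ 9. → (16, 9)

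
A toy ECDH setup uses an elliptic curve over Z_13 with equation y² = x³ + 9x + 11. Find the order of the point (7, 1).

2P: tangent at (7, 1): λ = (3·7² + 9)/(2·1) ≡ 0/2. 2⁻¹ ≡ 7 (mod 13), so λ ≡ 0·7 ≡ 0.
  x = λ² - 7 - 7 = 0 - 14 ≡ 12; y = λ·(7 - 12) - 1 ≡ 12. → (12, 12)
3P: (12, 12) + (7, 1). λ = (1 - 12)/(7 - 12) ≡ 2/8 mod 13. 8⁻¹ ≡ 5 (mod 13), so λ ≡ 10.
  x = λ² - 12 - 7 = 100 - 19 ≡ 3; y = λ·(12 - 3) - 12 ≡ 0. → (3, 0)
4P: (3, 0) + (7, 1). λ = (1 - 0)/(7 - 3) ≡ 1/4 mod 13. 4⁻¹ ≡ 10 (mod 13) since 4·10 = 40 ≡ 1, so λ ≡ 10.
  x = λ² - 3 - 7 = 100 - 10 ≡ 12; y = λ·(3 - 12) - 0 ≡ 1. → (12, 1)
5P: (12, 1) + (7, 1). λ = (1 - 1)/(7 - 12) ≡ 0/8 mod 13. 8⁻¹ ≡ 5 (mod 13), so λ ≡ 0.
  x = λ² - 12 - 7 = 0 - 19 ≡ 7; y = λ·(12 - 7) - 1 ≡ 12. → (7, 12)
6P: (7, 12) + (7, 1): same x and y₁ ≡ -y₂, so the sum is O.
6P = O, so the order is 6.

6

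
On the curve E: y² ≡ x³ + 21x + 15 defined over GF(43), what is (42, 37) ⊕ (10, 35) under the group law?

(42, 37) + (10, 35). λ = (35 - 37)/(10 - 42) ≡ 41/11 mod 43. 11⁻¹ ≡ 4 (mod 43), so λ ≡ 35.
  x = λ² - 42 - 10 = 1225 - 52 ≡ 12; y = λ·(42 - 12) - 37 ≡ 24. → (12, 24)

(12, 24)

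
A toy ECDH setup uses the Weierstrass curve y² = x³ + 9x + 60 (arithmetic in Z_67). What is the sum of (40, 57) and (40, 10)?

O

The two points share x = 40 and their y-coordinates satisfy 57 + 10 ≡ 0 (mod 67), so they are inverses. Their sum is O.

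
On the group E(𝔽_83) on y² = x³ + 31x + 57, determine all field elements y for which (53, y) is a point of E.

none

x³ + 31x + 57 = 150577 ≡ 15 (mod 83).
15 is a non-residue mod 83; no y exists.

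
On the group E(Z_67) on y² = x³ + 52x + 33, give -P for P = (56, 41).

(56, 26)

-(56, 41) = (56, -41 mod 67) = (56, 26).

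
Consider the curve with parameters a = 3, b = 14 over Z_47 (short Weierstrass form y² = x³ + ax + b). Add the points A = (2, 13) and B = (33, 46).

(2, 13) + (33, 46). λ = (46 - 13)/(33 - 2) ≡ 33/31 mod 47. 31⁻¹ ≡ 44 (mod 47), so λ ≡ 42.
  x = λ² - 2 - 33 = 1764 - 35 ≡ 37; y = λ·(2 - 37) - 13 ≡ 21. → (37, 21)

(37, 21)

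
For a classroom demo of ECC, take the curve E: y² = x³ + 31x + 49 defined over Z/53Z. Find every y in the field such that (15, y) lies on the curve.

x³ + 31x + 49 = 3889 ≡ 20 (mod 53).
20 is a non-residue mod 53; no y exists.

none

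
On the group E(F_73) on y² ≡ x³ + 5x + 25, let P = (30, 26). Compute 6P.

Repeated addition: build up to 6P.
2P: tangent at (30, 26): λ = (3·30² + 5)/(2·26) ≡ 4/52. 52⁻¹ ≡ 66 (mod 73) since 52·66 = 3432 ≡ 1, so λ ≡ 4·66 ≡ 45.
  x = λ² - 30 - 30 = 2025 - 60 ≡ 67; y = λ·(30 - 67) - 26 ≡ 61. → (67, 61)
3P: (67, 61) + (30, 26). λ = (26 - 61)/(30 - 67) ≡ 38/36 mod 73. 36⁻¹ ≡ 71 (mod 73), so λ ≡ 70.
  x = λ² - 67 - 30 = 4900 - 97 ≡ 58; y = λ·(67 - 58) - 61 ≡ 58. → (58, 58)
4P: (58, 58) + (30, 26). λ = (26 - 58)/(30 - 58) ≡ 41/45 mod 73. 45⁻¹ ≡ 13 (mod 73), so λ ≡ 22.
  x = λ² - 58 - 30 = 484 - 88 ≡ 31; y = λ·(58 - 31) - 58 ≡ 25. → (31, 25)
5P: (31, 25) + (30, 26). λ = (26 - 25)/(30 - 31) ≡ 1/72 mod 73. 72⁻¹ ≡ 72 (mod 73), so λ ≡ 72.
  x = λ² - 31 - 30 = 5184 - 61 ≡ 13; y = λ·(31 - 13) - 25 ≡ 30. → (13, 30)
6P: (13, 30) + (30, 26). λ = (26 - 30)/(30 - 13) ≡ 69/17 mod 73. 17⁻¹ ≡ 43 (mod 73) since 17·43 = 731 ≡ 1, so λ ≡ 47.
  x = λ² - 13 - 30 = 2209 - 43 ≡ 49; y = λ·(13 - 49) - 30 ≡ 30. → (49, 30)

(49, 30)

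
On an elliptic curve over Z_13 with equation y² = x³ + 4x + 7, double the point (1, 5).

tangent at (1, 5): λ = (3·1² + 4)/(2·5) ≡ 7/10. 10⁻¹ ≡ 4 (mod 13), so λ ≡ 7·4 ≡ 2.
  x = λ² - 1 - 1 = 4 - 2 ≡ 2; y = λ·(1 - 2) - 5 ≡ 6. → (2, 6)

(2, 6)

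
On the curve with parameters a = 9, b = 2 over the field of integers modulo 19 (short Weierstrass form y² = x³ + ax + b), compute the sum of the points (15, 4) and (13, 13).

(15, 4) + (13, 13). λ = (13 - 4)/(13 - 15) ≡ 9/17 mod 19. 17⁻¹ ≡ 9 (mod 19) since 17·9 = 153 ≡ 1, so λ ≡ 5.
  x = λ² - 15 - 13 = 25 - 28 ≡ 16; y = λ·(15 - 16) - 4 ≡ 10. → (16, 10)

(16, 10)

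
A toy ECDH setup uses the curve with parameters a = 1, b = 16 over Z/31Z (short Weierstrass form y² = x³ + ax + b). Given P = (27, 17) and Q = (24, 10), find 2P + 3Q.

(16, 25)

First 2P:
Repeated addition: build up to 2P.
2P: tangent at (27, 17): λ = (3·27² + 1)/(2·17) ≡ 18/3. 3⁻¹ ≡ 21 (mod 31) since 3·21 = 63 ≡ 1, so λ ≡ 18·21 ≡ 6.
  x = λ² - 27 - 27 = 36 - 54 ≡ 13; y = λ·(27 - 13) - 17 ≡ 5. → (13, 5)
2P = (13, 5).
Next 3Q:
Repeated addition: build up to 3Q.
2Q: tangent at (24, 10): λ = (3·24² + 1)/(2·10) ≡ 24/20. 20⁻¹ ≡ 14 (mod 31), so λ ≡ 24·14 ≡ 26.
  x = λ² - 24 - 24 = 676 - 48 ≡ 8; y = λ·(24 - 8) - 10 ≡ 3. → (8, 3)
3Q: (8, 3) + (24, 10). λ = (10 - 3)/(24 - 8) ≡ 7/16 mod 31. 16⁻¹ ≡ 2 (mod 31) since 16·2 = 32 ≡ 1, so λ ≡ 14.
  x = λ² - 8 - 24 = 196 - 32 ≡ 9; y = λ·(8 - 9) - 3 ≡ 14. → (9, 14)
3Q = (9, 14).
Finally 2P + 3Q:
(13, 5) + (9, 14). λ = (14 - 5)/(9 - 13) ≡ 9/27 mod 31. 27⁻¹ ≡ 23 (mod 31) since 27·23 = 621 ≡ 1, so λ ≡ 21.
  x = λ² - 13 - 9 = 441 - 22 ≡ 16; y = λ·(13 - 16) - 5 ≡ 25. → (16, 25)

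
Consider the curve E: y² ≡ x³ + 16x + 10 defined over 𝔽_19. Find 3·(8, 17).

(3, 16)

Write G = (8, 17).
Repeated addition: build up to 3G.
2G: tangent at (8, 17): λ = (3·8² + 16)/(2·17) ≡ 18/15. 15⁻¹ ≡ 14 (mod 19), so λ ≡ 18·14 ≡ 5.
  x = λ² - 8 - 8 = 25 - 16 ≡ 9; y = λ·(8 - 9) - 17 ≡ 16. → (9, 16)
3G: (9, 16) + (8, 17). λ = (17 - 16)/(8 - 9) ≡ 1/18 mod 19. 18⁻¹ ≡ 18 (mod 19), so λ ≡ 18.
  x = λ² - 9 - 8 = 324 - 17 ≡ 3; y = λ·(9 - 3) - 16 ≡ 16. → (3, 16)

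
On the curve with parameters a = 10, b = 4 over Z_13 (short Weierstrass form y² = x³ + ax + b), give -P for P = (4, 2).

-(4, 2) = (4, -2 mod 13) = (4, 11).

(4, 11)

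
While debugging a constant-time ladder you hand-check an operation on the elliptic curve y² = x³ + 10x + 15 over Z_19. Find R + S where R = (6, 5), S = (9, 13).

(6, 5) + (9, 13). λ = (13 - 5)/(9 - 6) ≡ 8/3 mod 19. 3⁻¹ ≡ 13 (mod 19), so λ ≡ 9.
  x = λ² - 6 - 9 = 81 - 15 ≡ 9; y = λ·(6 - 9) - 5 ≡ 6. → (9, 6)

(9, 6)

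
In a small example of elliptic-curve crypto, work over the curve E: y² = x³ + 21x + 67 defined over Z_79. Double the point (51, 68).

(49, 61)

tangent at (51, 68): λ = (3·51² + 21)/(2·68) ≡ 3/57. 57⁻¹ ≡ 61 (mod 79), so λ ≡ 3·61 ≡ 25.
  x = λ² - 51 - 51 = 625 - 102 ≡ 49; y = λ·(51 - 49) - 68 ≡ 61. → (49, 61)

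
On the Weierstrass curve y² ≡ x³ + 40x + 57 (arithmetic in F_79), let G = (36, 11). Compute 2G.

tangent at (36, 11): λ = (3·36² + 40)/(2·11) ≡ 57/22. 22⁻¹ ≡ 18 (mod 79) since 22·18 = 396 ≡ 1, so λ ≡ 57·18 ≡ 78.
  x = λ² - 36 - 36 = 6084 - 72 ≡ 8; y = λ·(36 - 8) - 11 ≡ 40. → (8, 40)

(8, 40)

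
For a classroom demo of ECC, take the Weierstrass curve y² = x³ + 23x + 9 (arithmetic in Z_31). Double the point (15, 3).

(15, 28)

tangent at (15, 3): λ = (3·15² + 23)/(2·3) ≡ 16/6. 6⁻¹ ≡ 26 (mod 31), so λ ≡ 16·26 ≡ 13.
  x = λ² - 15 - 15 = 169 - 30 ≡ 15; y = λ·(15 - 15) - 3 ≡ 28. → (15, 28)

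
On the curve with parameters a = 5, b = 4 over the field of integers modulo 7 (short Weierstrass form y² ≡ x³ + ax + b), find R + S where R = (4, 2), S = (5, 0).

(2, 1)

(4, 2) + (5, 0). λ = (0 - 2)/(5 - 4) ≡ 5/1 mod 7. 1⁻¹ ≡ 1 (mod 7), so λ ≡ 5.
  x = λ² - 4 - 5 = 25 - 9 ≡ 2; y = λ·(4 - 2) - 2 ≡ 1. → (2, 1)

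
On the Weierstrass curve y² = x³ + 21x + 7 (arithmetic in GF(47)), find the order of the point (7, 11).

10

2P: tangent at (7, 11): λ = (3·7² + 21)/(2·11) ≡ 27/22. 22⁻¹ ≡ 15 (mod 47) since 22·15 = 330 ≡ 1, so λ ≡ 27·15 ≡ 29.
  x = λ² - 7 - 7 = 841 - 14 ≡ 28; y = λ·(7 - 28) - 11 ≡ 38. → (28, 38)
3P: (28, 38) + (7, 11). λ = (11 - 38)/(7 - 28) ≡ 20/26 mod 47. 26⁻¹ ≡ 38 (mod 47) since 26·38 = 988 ≡ 1, so λ ≡ 8.
  x = λ² - 28 - 7 = 64 - 35 ≡ 29; y = λ·(28 - 29) - 38 ≡ 1. → (29, 1)
4P: (29, 1) + (7, 11). λ = (11 - 1)/(7 - 29) ≡ 10/25 mod 47. 25⁻¹ ≡ 32 (mod 47), so λ ≡ 38.
  x = λ² - 29 - 7 = 1444 - 36 ≡ 45; y = λ·(29 - 45) - 1 ≡ 2. → (45, 2)
5P: (45, 2) + (7, 11). λ = (11 - 2)/(7 - 45) ≡ 9/9 mod 47. 9⁻¹ ≡ 21 (mod 47) since 9·21 = 189 ≡ 1, so λ ≡ 1.
  x = λ² - 45 - 7 = 1 - 52 ≡ 43; y = λ·(45 - 43) - 2 ≡ 0. → (43, 0)
6P: (43, 0) + (7, 11). λ = (11 - 0)/(7 - 43) ≡ 11/11 mod 47. 11⁻¹ ≡ 30 (mod 47) since 11·30 = 330 ≡ 1, so λ ≡ 1.
  x = λ² - 43 - 7 = 1 - 50 ≡ 45; y = λ·(43 - 45) - 0 ≡ 45. → (45, 45)
7P: (45, 45) + (7, 11). λ = (11 - 45)/(7 - 45) ≡ 13/9 mod 47. 9⁻¹ ≡ 21 (mod 47), so λ ≡ 38.
  x = λ² - 45 - 7 = 1444 - 52 ≡ 29; y = λ·(45 - 29) - 45 ≡ 46. → (29, 46)
8P: (29, 46) + (7, 11). λ = (11 - 46)/(7 - 29) ≡ 12/25 mod 47. 25⁻¹ ≡ 32 (mod 47) since 25·32 = 800 ≡ 1, so λ ≡ 8.
  x = λ² - 29 - 7 = 64 - 36 ≡ 28; y = λ·(29 - 28) - 46 ≡ 9. → (28, 9)
9P: (28, 9) + (7, 11). λ = (11 - 9)/(7 - 28) ≡ 2/26 mod 47. 26⁻¹ ≡ 38 (mod 47), so λ ≡ 29.
  x = λ² - 28 - 7 = 841 - 35 ≡ 7; y = λ·(28 - 7) - 9 ≡ 36. → (7, 36)
10P: (7, 36) + (7, 11): same x and y₁ ≡ -y₂, so the sum is O.
10P = O, so the order is 10.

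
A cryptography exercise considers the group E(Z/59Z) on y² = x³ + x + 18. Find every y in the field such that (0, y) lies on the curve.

x³ + 1x + 18 = 18 ≡ 18 (mod 59).
18 is a non-residue mod 59; no y exists.

none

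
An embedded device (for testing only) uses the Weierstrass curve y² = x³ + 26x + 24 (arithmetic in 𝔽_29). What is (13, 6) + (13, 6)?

(27, 15)

tangent at (13, 6): λ = (3·13² + 26)/(2·6) ≡ 11/12. 12⁻¹ ≡ 17 (mod 29), so λ ≡ 11·17 ≡ 13.
  x = λ² - 13 - 13 = 169 - 26 ≡ 27; y = λ·(13 - 27) - 6 ≡ 15. → (27, 15)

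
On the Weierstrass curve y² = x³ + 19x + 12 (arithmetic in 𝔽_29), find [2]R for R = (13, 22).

(9, 10)

tangent at (13, 22): λ = (3·13² + 19)/(2·22) ≡ 4/15. 15⁻¹ ≡ 2 (mod 29) since 15·2 = 30 ≡ 1, so λ ≡ 4·2 ≡ 8.
  x = λ² - 13 - 13 = 64 - 26 ≡ 9; y = λ·(13 - 9) - 22 ≡ 10. → (9, 10)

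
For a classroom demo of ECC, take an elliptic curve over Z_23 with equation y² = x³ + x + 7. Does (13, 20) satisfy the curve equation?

yes

y² = 20² ≡ 9; x³ + 1x + 7 = 2217 ≡ 9 (mod 23). 9 = 9.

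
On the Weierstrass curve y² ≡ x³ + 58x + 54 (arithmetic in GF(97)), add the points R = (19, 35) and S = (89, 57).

(53, 43)

(19, 35) + (89, 57). λ = (57 - 35)/(89 - 19) ≡ 22/70 mod 97. 70⁻¹ ≡ 79 (mod 97) since 70·79 = 5530 ≡ 1, so λ ≡ 89.
  x = λ² - 19 - 89 = 7921 - 108 ≡ 53; y = λ·(19 - 53) - 35 ≡ 43. → (53, 43)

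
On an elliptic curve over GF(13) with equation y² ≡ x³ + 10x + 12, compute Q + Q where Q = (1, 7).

(11, 6)

tangent at (1, 7): λ = (3·1² + 10)/(2·7) ≡ 0/1. 1⁻¹ ≡ 1 (mod 13) since 1·1 = 1 ≡ 1, so λ ≡ 0·1 ≡ 0.
  x = λ² - 1 - 1 = 0 - 2 ≡ 11; y = λ·(1 - 11) - 7 ≡ 6. → (11, 6)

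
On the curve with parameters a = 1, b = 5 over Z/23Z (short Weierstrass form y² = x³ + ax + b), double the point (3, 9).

(18, 6)

tangent at (3, 9): λ = (3·3² + 1)/(2·9) ≡ 5/18. 18⁻¹ ≡ 9 (mod 23) since 18·9 = 162 ≡ 1, so λ ≡ 5·9 ≡ 22.
  x = λ² - 3 - 3 = 484 - 6 ≡ 18; y = λ·(3 - 18) - 9 ≡ 6. → (18, 6)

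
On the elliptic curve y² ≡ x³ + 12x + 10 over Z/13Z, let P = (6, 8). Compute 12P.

Double-and-add on 12 = (1100)₂. Start with P = (6, 8) for the leading 1-bit.
double: tangent at (6, 8): λ = (3·6² + 12)/(2·8) ≡ 3/3. 3⁻¹ ≡ 9 (mod 13), so λ ≡ 3·9 ≡ 1.
  x = λ² - 6 - 6 = 1 - 12 ≡ 2; y = λ·(6 - 2) - 8 ≡ 9. → (2, 9)
add P: (2, 9) + (6, 8). λ = (8 - 9)/(6 - 2) ≡ 12/4 mod 13. 4⁻¹ ≡ 10 (mod 13), so λ ≡ 3.
  x = λ² - 2 - 6 = 9 - 8 ≡ 1; y = λ·(2 - 1) - 9 ≡ 7. → (1, 7)
double: tangent at (1, 7): λ = (3·1² + 12)/(2·7) ≡ 2/1. 1⁻¹ ≡ 1 (mod 13) since 1·1 = 1 ≡ 1, so λ ≡ 2·1 ≡ 2.
  x = λ² - 1 - 1 = 4 - 2 ≡ 2; y = λ·(1 - 2) - 7 ≡ 4. → (2, 4)
double: tangent at (2, 4): λ = (3·2² + 12)/(2·4) ≡ 11/8. 8⁻¹ ≡ 5 (mod 13) since 8·5 = 40 ≡ 1, so λ ≡ 11·5 ≡ 3.
  x = λ² - 2 - 2 = 9 - 4 ≡ 5; y = λ·(2 - 5) - 4 ≡ 0. → (5, 0)

(5, 0)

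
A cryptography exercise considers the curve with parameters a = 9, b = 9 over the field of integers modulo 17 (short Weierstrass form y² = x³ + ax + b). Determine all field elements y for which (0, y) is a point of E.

x³ + 9x + 9 = 9 ≡ 9 (mod 17).
Square roots of 9 mod 17: 3 and 14 (since 3² = 9 ≡ 9).

3, 14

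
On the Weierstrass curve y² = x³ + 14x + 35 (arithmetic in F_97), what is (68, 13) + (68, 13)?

tangent at (68, 13): λ = (3·68² + 14)/(2·13) ≡ 15/26. 26⁻¹ ≡ 56 (mod 97) since 26·56 = 1456 ≡ 1, so λ ≡ 15·56 ≡ 64.
  x = λ² - 68 - 68 = 4096 - 136 ≡ 80; y = λ·(68 - 80) - 13 ≡ 92. → (80, 92)

(80, 92)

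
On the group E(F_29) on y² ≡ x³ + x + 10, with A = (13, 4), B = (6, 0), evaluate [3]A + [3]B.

First 3A:
Repeated addition: build up to 3A.
2A: tangent at (13, 4): λ = (3·13² + 1)/(2·4) ≡ 15/8. 8⁻¹ ≡ 11 (mod 29), so λ ≡ 15·11 ≡ 20.
  x = λ² - 13 - 13 = 400 - 26 ≡ 26; y = λ·(13 - 26) - 4 ≡ 26. → (26, 26)
3A: (26, 26) + (13, 4). λ = (4 - 26)/(13 - 26) ≡ 7/16 mod 29. 16⁻¹ ≡ 20 (mod 29) since 16·20 = 320 ≡ 1, so λ ≡ 24.
  x = λ² - 26 - 13 = 576 - 39 ≡ 15; y = λ·(26 - 15) - 26 ≡ 6. → (15, 6)
3A = (15, 6).
Next 3B:
Repeated addition: build up to 3B.
2B: (6, 0) + (6, 0): same x and y₁ ≡ -y₂, so the sum is 𝒪.
3B: 𝒪 + (6, 0) = (6, 0) (identity).
3B = (6, 0).
Finally 3A + 3B:
(15, 6) + (6, 0). λ = (0 - 6)/(6 - 15) ≡ 23/20 mod 29. 20⁻¹ ≡ 16 (mod 29) since 20·16 = 320 ≡ 1, so λ ≡ 20.
  x = λ² - 15 - 6 = 400 - 21 ≡ 2; y = λ·(15 - 2) - 6 ≡ 22. → (2, 22)

(2, 22)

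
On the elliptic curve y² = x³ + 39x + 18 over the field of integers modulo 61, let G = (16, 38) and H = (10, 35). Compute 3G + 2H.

(37, 9)

First 3G:
Repeated addition: build up to 3G.
2G: tangent at (16, 38): λ = (3·16² + 39)/(2·38) ≡ 14/15. 15⁻¹ ≡ 57 (mod 61), so λ ≡ 14·57 ≡ 5.
  x = λ² - 16 - 16 = 25 - 32 ≡ 54; y = λ·(16 - 54) - 38 ≡ 16. → (54, 16)
3G: (54, 16) + (16, 38). λ = (38 - 16)/(16 - 54) ≡ 22/23 mod 61. 23⁻¹ ≡ 8 (mod 61), so λ ≡ 54.
  x = λ² - 54 - 16 = 2916 - 70 ≡ 40; y = λ·(54 - 40) - 16 ≡ 8. → (40, 8)
3G = (40, 8).
Next 2H:
Repeated addition: build up to 2H.
2H: tangent at (10, 35): λ = (3·10² + 39)/(2·35) ≡ 34/9. 9⁻¹ ≡ 34 (mod 61) since 9·34 = 306 ≡ 1, so λ ≡ 34·34 ≡ 58.
  x = λ² - 10 - 10 = 3364 - 20 ≡ 50; y = λ·(10 - 50) - 35 ≡ 24. → (50, 24)
2H = (50, 24).
Finally 3G + 2H:
(40, 8) + (50, 24). λ = (24 - 8)/(50 - 40) ≡ 16/10 mod 61. 10⁻¹ ≡ 55 (mod 61), so λ ≡ 26.
  x = λ² - 40 - 50 = 676 - 90 ≡ 37; y = λ·(40 - 37) - 8 ≡ 9. → (37, 9)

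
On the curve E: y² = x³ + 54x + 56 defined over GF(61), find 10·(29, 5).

Write P = (29, 5).
Repeated addition: build up to 10P.
2P: tangent at (29, 5): λ = (3·29² + 54)/(2·5) ≡ 15/10. 10⁻¹ ≡ 55 (mod 61) since 10·55 = 550 ≡ 1, so λ ≡ 15·55 ≡ 32.
  x = λ² - 29 - 29 = 1024 - 58 ≡ 51; y = λ·(29 - 51) - 5 ≡ 23. → (51, 23)
3P: (51, 23) + (29, 5). λ = (5 - 23)/(29 - 51) ≡ 43/39 mod 61. 39⁻¹ ≡ 36 (mod 61), so λ ≡ 23.
  x = λ² - 51 - 29 = 529 - 80 ≡ 22; y = λ·(51 - 22) - 23 ≡ 34. → (22, 34)
4P: (22, 34) + (29, 5). λ = (5 - 34)/(29 - 22) ≡ 32/7 mod 61. 7⁻¹ ≡ 35 (mod 61), so λ ≡ 22.
  x = λ² - 22 - 29 = 484 - 51 ≡ 6; y = λ·(22 - 6) - 34 ≡ 13. → (6, 13)
5P: (6, 13) + (29, 5). λ = (5 - 13)/(29 - 6) ≡ 53/23 mod 61. 23⁻¹ ≡ 8 (mod 61), so λ ≡ 58.
  x = λ² - 6 - 29 = 3364 - 35 ≡ 35; y = λ·(6 - 35) - 13 ≡ 13. → (35, 13)
6P: (35, 13) + (29, 5). λ = (5 - 13)/(29 - 35) ≡ 53/55 mod 61. 55⁻¹ ≡ 10 (mod 61), so λ ≡ 42.
  x = λ² - 35 - 29 = 1764 - 64 ≡ 53; y = λ·(35 - 53) - 13 ≡ 24. → (53, 24)
7P: (53, 24) + (29, 5). λ = (5 - 24)/(29 - 53) ≡ 42/37 mod 61. 37⁻¹ ≡ 33 (mod 61) since 37·33 = 1221 ≡ 1, so λ ≡ 44.
  x = λ² - 53 - 29 = 1936 - 82 ≡ 24; y = λ·(53 - 24) - 24 ≡ 32. → (24, 32)
8P: (24, 32) + (29, 5). λ = (5 - 32)/(29 - 24) ≡ 34/5 mod 61. 5⁻¹ ≡ 49 (mod 61) since 5·49 = 245 ≡ 1, so λ ≡ 19.
  x = λ² - 24 - 29 = 361 - 53 ≡ 3; y = λ·(24 - 3) - 32 ≡ 1. → (3, 1)
9P: (3, 1) + (29, 5). λ = (5 - 1)/(29 - 3) ≡ 4/26 mod 61. 26⁻¹ ≡ 54 (mod 61), so λ ≡ 33.
  x = λ² - 3 - 29 = 1089 - 32 ≡ 20; y = λ·(3 - 20) - 1 ≡ 48. → (20, 48)
10P: (20, 48) + (29, 5). λ = (5 - 48)/(29 - 20) ≡ 18/9 mod 61. 9⁻¹ ≡ 34 (mod 61), so λ ≡ 2.
  x = λ² - 20 - 29 = 4 - 49 ≡ 16; y = λ·(20 - 16) - 48 ≡ 21. → (16, 21)

(16, 21)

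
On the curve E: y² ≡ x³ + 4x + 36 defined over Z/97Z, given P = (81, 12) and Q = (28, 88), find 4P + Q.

First 4P:
Double-and-add on 4 = (100)₂. Start with P = (81, 12) for the leading 1-bit.
double: tangent at (81, 12): λ = (3·81² + 4)/(2·12) ≡ 93/24. 24⁻¹ ≡ 93 (mod 97) since 24·93 = 2232 ≡ 1, so λ ≡ 93·93 ≡ 16.
  x = λ² - 81 - 81 = 256 - 162 ≡ 94; y = λ·(81 - 94) - 12 ≡ 71. → (94, 71)
double: tangent at (94, 71): λ = (3·94² + 4)/(2·71) ≡ 31/45. 45⁻¹ ≡ 69 (mod 97), so λ ≡ 31·69 ≡ 5.
  x = λ² - 94 - 94 = 25 - 188 ≡ 31; y = λ·(94 - 31) - 71 ≡ 50. → (31, 50)
4P = (31, 50).
Finally 4P + Q:
(31, 50) + (28, 88). λ = (88 - 50)/(28 - 31) ≡ 38/94 mod 97. 94⁻¹ ≡ 32 (mod 97), so λ ≡ 52.
  x = λ² - 31 - 28 = 2704 - 59 ≡ 26; y = λ·(31 - 26) - 50 ≡ 16. → (26, 16)

(26, 16)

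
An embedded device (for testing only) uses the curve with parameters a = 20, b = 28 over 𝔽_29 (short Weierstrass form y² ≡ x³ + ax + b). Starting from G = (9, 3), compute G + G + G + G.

(3, 12)

Repeated addition: build up to 4G.
2G: tangent at (9, 3): λ = (3·9² + 20)/(2·3) ≡ 2/6. 6⁻¹ ≡ 5 (mod 29) since 6·5 = 30 ≡ 1, so λ ≡ 2·5 ≡ 10.
  x = λ² - 9 - 9 = 100 - 18 ≡ 24; y = λ·(9 - 24) - 3 ≡ 21. → (24, 21)
3G: (24, 21) + (9, 3). λ = (3 - 21)/(9 - 24) ≡ 11/14 mod 29. 14⁻¹ ≡ 27 (mod 29), so λ ≡ 7.
  x = λ² - 24 - 9 = 49 - 33 ≡ 16; y = λ·(24 - 16) - 21 ≡ 6. → (16, 6)
4G: (16, 6) + (9, 3). λ = (3 - 6)/(9 - 16) ≡ 26/22 mod 29. 22⁻¹ ≡ 4 (mod 29), so λ ≡ 17.
  x = λ² - 16 - 9 = 289 - 25 ≡ 3; y = λ·(16 - 3) - 6 ≡ 12. → (3, 12)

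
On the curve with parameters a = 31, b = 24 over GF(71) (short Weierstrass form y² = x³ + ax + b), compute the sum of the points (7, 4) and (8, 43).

(15, 39)

(7, 4) + (8, 43). λ = (43 - 4)/(8 - 7) ≡ 39/1 mod 71. 1⁻¹ ≡ 1 (mod 71) since 1·1 = 1 ≡ 1, so λ ≡ 39.
  x = λ² - 7 - 8 = 1521 - 15 ≡ 15; y = λ·(7 - 15) - 4 ≡ 39. → (15, 39)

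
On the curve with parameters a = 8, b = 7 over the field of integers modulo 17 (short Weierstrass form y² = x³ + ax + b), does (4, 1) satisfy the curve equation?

yes

y² = 1² ≡ 1; x³ + 8x + 7 = 103 ≡ 1 (mod 17). 1 = 1.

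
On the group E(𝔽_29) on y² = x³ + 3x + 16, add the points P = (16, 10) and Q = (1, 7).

(16, 10) + (1, 7). λ = (7 - 10)/(1 - 16) ≡ 26/14 mod 29. 14⁻¹ ≡ 27 (mod 29) since 14·27 = 378 ≡ 1, so λ ≡ 6.
  x = λ² - 16 - 1 = 36 - 17 ≡ 19; y = λ·(16 - 19) - 10 ≡ 1. → (19, 1)

(19, 1)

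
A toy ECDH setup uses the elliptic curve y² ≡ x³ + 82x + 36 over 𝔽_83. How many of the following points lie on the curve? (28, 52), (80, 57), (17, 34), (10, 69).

(28, 52): 52² ≡ 48, rhs ≡ 48 → on.
(80, 57): 57² ≡ 12, rhs ≡ 12 → on.
(17, 34): 34² ≡ 77, rhs ≡ 35 → off.
(10, 69): 69² ≡ 30, rhs ≡ 30 → on.

3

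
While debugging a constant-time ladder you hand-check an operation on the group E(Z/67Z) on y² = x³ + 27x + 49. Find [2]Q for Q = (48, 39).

tangent at (48, 39): λ = (3·48² + 27)/(2·39) ≡ 38/11. 11⁻¹ ≡ 61 (mod 67) since 11·61 = 671 ≡ 1, so λ ≡ 38·61 ≡ 40.
  x = λ² - 48 - 48 = 1600 - 96 ≡ 30; y = λ·(48 - 30) - 39 ≡ 11. → (30, 11)

(30, 11)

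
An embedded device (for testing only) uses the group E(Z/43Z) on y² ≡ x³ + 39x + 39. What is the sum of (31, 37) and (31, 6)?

O

The two points share x = 31 and their y-coordinates satisfy 37 + 6 ≡ 0 (mod 43), so they are inverses. Their sum is O.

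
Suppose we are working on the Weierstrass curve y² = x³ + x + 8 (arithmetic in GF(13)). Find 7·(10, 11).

Write P = (10, 11).
Repeated addition: build up to 7P.
2P: tangent at (10, 11): λ = (3·10² + 1)/(2·11) ≡ 2/9. 9⁻¹ ≡ 3 (mod 13), so λ ≡ 2·3 ≡ 6.
  x = λ² - 10 - 10 = 36 - 20 ≡ 3; y = λ·(10 - 3) - 11 ≡ 5. → (3, 5)
3P: (3, 5) + (10, 11). λ = (11 - 5)/(10 - 3) ≡ 6/7 mod 13. 7⁻¹ ≡ 2 (mod 13) since 7·2 = 14 ≡ 1, so λ ≡ 12.
  x = λ² - 3 - 10 = 144 - 13 ≡ 1; y = λ·(3 - 1) - 5 ≡ 6. → (1, 6)
4P: (1, 6) + (10, 11). λ = (11 - 6)/(10 - 1) ≡ 5/9 mod 13. 9⁻¹ ≡ 3 (mod 13), so λ ≡ 2.
  x = λ² - 1 - 10 = 4 - 11 ≡ 6; y = λ·(1 - 6) - 6 ≡ 10. → (6, 10)
5P: (6, 10) + (10, 11). λ = (11 - 10)/(10 - 6) ≡ 1/4 mod 13. 4⁻¹ ≡ 10 (mod 13), so λ ≡ 10.
  x = λ² - 6 - 10 = 100 - 16 ≡ 6; y = λ·(6 - 6) - 10 ≡ 3. → (6, 3)
6P: (6, 3) + (10, 11). λ = (11 - 3)/(10 - 6) ≡ 8/4 mod 13. 4⁻¹ ≡ 10 (mod 13), so λ ≡ 2.
  x = λ² - 6 - 10 = 4 - 16 ≡ 1; y = λ·(6 - 1) - 3 ≡ 7. → (1, 7)
7P: (1, 7) + (10, 11). λ = (11 - 7)/(10 - 1) ≡ 4/9 mod 13. 9⁻¹ ≡ 3 (mod 13), so λ ≡ 12.
  x = λ² - 1 - 10 = 144 - 11 ≡ 3; y = λ·(1 - 3) - 7 ≡ 8. → (3, 8)

(3, 8)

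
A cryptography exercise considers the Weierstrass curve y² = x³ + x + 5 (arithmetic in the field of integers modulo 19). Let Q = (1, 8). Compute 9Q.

(3, 15)

Repeated addition: build up to 9Q.
2Q: tangent at (1, 8): λ = (3·1² + 1)/(2·8) ≡ 4/16. 16⁻¹ ≡ 6 (mod 19), so λ ≡ 4·6 ≡ 5.
  x = λ² - 1 - 1 = 25 - 2 ≡ 4; y = λ·(1 - 4) - 8 ≡ 15. → (4, 15)
3Q: (4, 15) + (1, 8). λ = (8 - 15)/(1 - 4) ≡ 12/16 mod 19. 16⁻¹ ≡ 6 (mod 19), so λ ≡ 15.
  x = λ² - 4 - 1 = 225 - 5 ≡ 11; y = λ·(4 - 11) - 15 ≡ 13. → (11, 13)
4Q: (11, 13) + (1, 8). λ = (8 - 13)/(1 - 11) ≡ 14/9 mod 19. 9⁻¹ ≡ 17 (mod 19), so λ ≡ 10.
  x = λ² - 11 - 1 = 100 - 12 ≡ 12; y = λ·(11 - 12) - 13 ≡ 15. → (12, 15)
5Q: (12, 15) + (1, 8). λ = (8 - 15)/(1 - 12) ≡ 12/8 mod 19. 8⁻¹ ≡ 12 (mod 19) since 8·12 = 96 ≡ 1, so λ ≡ 11.
  x = λ² - 12 - 1 = 121 - 13 ≡ 13; y = λ·(12 - 13) - 15 ≡ 12. → (13, 12)
6Q: (13, 12) + (1, 8). λ = (8 - 12)/(1 - 13) ≡ 15/7 mod 19. 7⁻¹ ≡ 11 (mod 19) since 7·11 = 77 ≡ 1, so λ ≡ 13.
  x = λ² - 13 - 1 = 169 - 14 ≡ 3; y = λ·(13 - 3) - 12 ≡ 4. → (3, 4)
7Q: (3, 4) + (1, 8). λ = (8 - 4)/(1 - 3) ≡ 4/17 mod 19. 17⁻¹ ≡ 9 (mod 19) since 17·9 = 153 ≡ 1, so λ ≡ 17.
  x = λ² - 3 - 1 = 289 - 4 ≡ 0; y = λ·(3 - 0) - 4 ≡ 9. → (0, 9)
8Q: (0, 9) + (1, 8). λ = (8 - 9)/(1 - 0) ≡ 18/1 mod 19. 1⁻¹ ≡ 1 (mod 19), so λ ≡ 18.
  x = λ² - 0 - 1 = 324 - 1 ≡ 0; y = λ·(0 - 0) - 9 ≡ 10. → (0, 10)
9Q: (0, 10) + (1, 8). λ = (8 - 10)/(1 - 0) ≡ 17/1 mod 19. 1⁻¹ ≡ 1 (mod 19) since 1·1 = 1 ≡ 1, so λ ≡ 17.
  x = λ² - 0 - 1 = 289 - 1 ≡ 3; y = λ·(0 - 3) - 10 ≡ 15. → (3, 15)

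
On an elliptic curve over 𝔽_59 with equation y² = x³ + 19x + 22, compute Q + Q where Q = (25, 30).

(45, 27)

tangent at (25, 30): λ = (3·25² + 19)/(2·30) ≡ 6/1. 1⁻¹ ≡ 1 (mod 59), so λ ≡ 6·1 ≡ 6.
  x = λ² - 25 - 25 = 36 - 50 ≡ 45; y = λ·(25 - 45) - 30 ≡ 27. → (45, 27)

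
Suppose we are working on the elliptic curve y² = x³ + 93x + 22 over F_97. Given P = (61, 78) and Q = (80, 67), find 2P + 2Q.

(87, 56)

First 2P:
Repeated addition: build up to 2P.
2P: tangent at (61, 78): λ = (3·61² + 93)/(2·78) ≡ 4/59. 59⁻¹ ≡ 74 (mod 97), so λ ≡ 4·74 ≡ 5.
  x = λ² - 61 - 61 = 25 - 122 ≡ 0; y = λ·(61 - 0) - 78 ≡ 33. → (0, 33)
2P = (0, 33).
Next 2Q:
Repeated addition: build up to 2Q.
2Q: tangent at (80, 67): λ = (3·80² + 93)/(2·67) ≡ 87/37. 37⁻¹ ≡ 21 (mod 97), so λ ≡ 87·21 ≡ 81.
  x = λ² - 80 - 80 = 6561 - 160 ≡ 96; y = λ·(80 - 96) - 67 ≡ 92. → (96, 92)
2Q = (96, 92).
Finally 2P + 2Q:
(0, 33) + (96, 92). λ = (92 - 33)/(96 - 0) ≡ 59/96 mod 97. 96⁻¹ ≡ 96 (mod 97) since 96·96 = 9216 ≡ 1, so λ ≡ 38.
  x = λ² - 0 - 96 = 1444 - 96 ≡ 87; y = λ·(0 - 87) - 33 ≡ 56. → (87, 56)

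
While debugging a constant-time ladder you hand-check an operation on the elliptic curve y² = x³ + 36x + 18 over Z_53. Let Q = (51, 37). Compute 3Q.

(24, 48)

Repeated addition: build up to 3Q.
2Q: tangent at (51, 37): λ = (3·51² + 36)/(2·37) ≡ 48/21. 21⁻¹ ≡ 48 (mod 53), so λ ≡ 48·48 ≡ 25.
  x = λ² - 51 - 51 = 625 - 102 ≡ 46; y = λ·(51 - 46) - 37 ≡ 35. → (46, 35)
3Q: (46, 35) + (51, 37). λ = (37 - 35)/(51 - 46) ≡ 2/5 mod 53. 5⁻¹ ≡ 32 (mod 53) since 5·32 = 160 ≡ 1, so λ ≡ 11.
  x = λ² - 46 - 51 = 121 - 97 ≡ 24; y = λ·(46 - 24) - 35 ≡ 48. → (24, 48)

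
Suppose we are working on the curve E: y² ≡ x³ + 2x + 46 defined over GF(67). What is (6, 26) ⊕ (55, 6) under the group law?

(61, 32)

(6, 26) + (55, 6). λ = (6 - 26)/(55 - 6) ≡ 47/49 mod 67. 49⁻¹ ≡ 26 (mod 67) since 49·26 = 1274 ≡ 1, so λ ≡ 16.
  x = λ² - 6 - 55 = 256 - 61 ≡ 61; y = λ·(6 - 61) - 26 ≡ 32. → (61, 32)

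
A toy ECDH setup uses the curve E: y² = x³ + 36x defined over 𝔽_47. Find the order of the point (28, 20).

6

2P: tangent at (28, 20): λ = (3·28² + 36)/(2·20) ≡ 38/40. 40⁻¹ ≡ 20 (mod 47) since 40·20 = 800 ≡ 1, so λ ≡ 38·20 ≡ 8.
  x = λ² - 28 - 28 = 64 - 56 ≡ 8; y = λ·(28 - 8) - 20 ≡ 46. → (8, 46)
3P: (8, 46) + (28, 20). λ = (20 - 46)/(28 - 8) ≡ 21/20 mod 47. 20⁻¹ ≡ 40 (mod 47), so λ ≡ 41.
  x = λ² - 8 - 28 = 1681 - 36 ≡ 0; y = λ·(8 - 0) - 46 ≡ 0. → (0, 0)
4P: (0, 0) + (28, 20). λ = (20 - 0)/(28 - 0) ≡ 20/28 mod 47. 28⁻¹ ≡ 42 (mod 47), so λ ≡ 41.
  x = λ² - 0 - 28 = 1681 - 28 ≡ 8; y = λ·(0 - 8) - 0 ≡ 1. → (8, 1)
5P: (8, 1) + (28, 20). λ = (20 - 1)/(28 - 8) ≡ 19/20 mod 47. 20⁻¹ ≡ 40 (mod 47) since 20·40 = 800 ≡ 1, so λ ≡ 8.
  x = λ² - 8 - 28 = 64 - 36 ≡ 28; y = λ·(8 - 28) - 1 ≡ 27. → (28, 27)
6P: (28, 27) + (28, 20): same x and y₁ ≡ -y₂, so the sum is O.
6P = O, so the order is 6.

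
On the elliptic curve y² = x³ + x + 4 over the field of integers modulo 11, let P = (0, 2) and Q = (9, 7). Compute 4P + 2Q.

First 4P:
Repeated addition: build up to 4P.
2P: tangent at (0, 2): λ = (3·0² + 1)/(2·2) ≡ 1/4. 4⁻¹ ≡ 3 (mod 11) since 4·3 = 12 ≡ 1, so λ ≡ 1·3 ≡ 3.
  x = λ² - 0 - 0 = 9 - 0 ≡ 9; y = λ·(0 - 9) - 2 ≡ 4. → (9, 4)
3P: (9, 4) + (0, 2). λ = (2 - 4)/(0 - 9) ≡ 9/2 mod 11. 2⁻¹ ≡ 6 (mod 11) since 2·6 = 12 ≡ 1, so λ ≡ 10.
  x = λ² - 9 - 0 = 100 - 9 ≡ 3; y = λ·(9 - 3) - 4 ≡ 1. → (3, 1)
4P: (3, 1) + (0, 2). λ = (2 - 1)/(0 - 3) ≡ 1/8 mod 11. 8⁻¹ ≡ 7 (mod 11), so λ ≡ 7.
  x = λ² - 3 - 0 = 49 - 3 ≡ 2; y = λ·(3 - 2) - 1 ≡ 6. → (2, 6)
4P = (2, 6).
Next 2Q:
Repeated addition: build up to 2Q.
2Q: tangent at (9, 7): λ = (3·9² + 1)/(2·7) ≡ 2/3. 3⁻¹ ≡ 4 (mod 11), so λ ≡ 2·4 ≡ 8.
  x = λ² - 9 - 9 = 64 - 18 ≡ 2; y = λ·(9 - 2) - 7 ≡ 5. → (2, 5)
2Q = (2, 5).
Finally 4P + 2Q:
(2, 6) + (2, 5): same x and y₁ ≡ -y₂, so the sum is the point at infinity.

O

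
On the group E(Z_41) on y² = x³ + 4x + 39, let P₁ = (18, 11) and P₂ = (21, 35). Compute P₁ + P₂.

(25, 15)

(18, 11) + (21, 35). λ = (35 - 11)/(21 - 18) ≡ 24/3 mod 41. 3⁻¹ ≡ 14 (mod 41), so λ ≡ 8.
  x = λ² - 18 - 21 = 64 - 39 ≡ 25; y = λ·(18 - 25) - 11 ≡ 15. → (25, 15)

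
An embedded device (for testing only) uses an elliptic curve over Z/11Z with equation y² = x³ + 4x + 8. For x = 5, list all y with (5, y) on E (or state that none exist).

x³ + 4x + 8 = 153 ≡ 10 (mod 11).
10 is a non-residue mod 11; no y exists.

none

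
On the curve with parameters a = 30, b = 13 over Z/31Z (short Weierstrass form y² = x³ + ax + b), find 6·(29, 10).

(19, 8)

Write Q = (29, 10).
Double-and-add on 6 = (110)₂. Start with Q = (29, 10) for the leading 1-bit.
double: tangent at (29, 10): λ = (3·29² + 30)/(2·10) ≡ 11/20. 20⁻¹ ≡ 14 (mod 31), so λ ≡ 11·14 ≡ 30.
  x = λ² - 29 - 29 = 900 - 58 ≡ 5; y = λ·(29 - 5) - 10 ≡ 28. → (5, 28)
add Q: (5, 28) + (29, 10). λ = (10 - 28)/(29 - 5) ≡ 13/24 mod 31. 24⁻¹ ≡ 22 (mod 31), so λ ≡ 7.
  x = λ² - 5 - 29 = 49 - 34 ≡ 15; y = λ·(5 - 15) - 28 ≡ 26. → (15, 26)
double: tangent at (15, 26): λ = (3·15² + 30)/(2·26) ≡ 23/21. 21⁻¹ ≡ 3 (mod 31), so λ ≡ 23·3 ≡ 7.
  x = λ² - 15 - 15 = 49 - 30 ≡ 19; y = λ·(15 - 19) - 26 ≡ 8. → (19, 8)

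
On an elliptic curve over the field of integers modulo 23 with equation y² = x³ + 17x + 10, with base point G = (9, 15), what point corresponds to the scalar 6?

(7, 9)

Double-and-add on 6 = (110)₂. Start with G = (9, 15) for the leading 1-bit.
double: tangent at (9, 15): λ = (3·9² + 17)/(2·15) ≡ 7/7. 7⁻¹ ≡ 10 (mod 23), so λ ≡ 7·10 ≡ 1.
  x = λ² - 9 - 9 = 1 - 18 ≡ 6; y = λ·(9 - 6) - 15 ≡ 11. → (6, 11)
add G: (6, 11) + (9, 15). λ = (15 - 11)/(9 - 6) ≡ 4/3 mod 23. 3⁻¹ ≡ 8 (mod 23), so λ ≡ 9.
  x = λ² - 6 - 9 = 81 - 15 ≡ 20; y = λ·(6 - 20) - 11 ≡ 1. → (20, 1)
double: tangent at (20, 1): λ = (3·20² + 17)/(2·1) ≡ 21/2. 2⁻¹ ≡ 12 (mod 23), so λ ≡ 21·12 ≡ 22.
  x = λ² - 20 - 20 = 484 - 40 ≡ 7; y = λ·(20 - 7) - 1 ≡ 9. → (7, 9)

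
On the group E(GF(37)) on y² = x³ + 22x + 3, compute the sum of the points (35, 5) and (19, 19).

(4, 28)

(35, 5) + (19, 19). λ = (19 - 5)/(19 - 35) ≡ 14/21 mod 37. 21⁻¹ ≡ 30 (mod 37), so λ ≡ 13.
  x = λ² - 35 - 19 = 169 - 54 ≡ 4; y = λ·(35 - 4) - 5 ≡ 28. → (4, 28)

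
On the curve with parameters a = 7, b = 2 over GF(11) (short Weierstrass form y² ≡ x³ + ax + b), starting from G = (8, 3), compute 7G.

O

Repeated addition: build up to 7G.
2G: tangent at (8, 3): λ = (3·8² + 7)/(2·3) ≡ 1/6. 6⁻¹ ≡ 2 (mod 11), so λ ≡ 1·2 ≡ 2.
  x = λ² - 8 - 8 = 4 - 16 ≡ 10; y = λ·(8 - 10) - 3 ≡ 4. → (10, 4)
3G: (10, 4) + (8, 3). λ = (3 - 4)/(8 - 10) ≡ 10/9 mod 11. 9⁻¹ ≡ 5 (mod 11) since 9·5 = 45 ≡ 1, so λ ≡ 6.
  x = λ² - 10 - 8 = 36 - 18 ≡ 7; y = λ·(10 - 7) - 4 ≡ 3. → (7, 3)
4G: (7, 3) + (8, 3). λ = (3 - 3)/(8 - 7) ≡ 0/1 mod 11. 1⁻¹ ≡ 1 (mod 11) since 1·1 = 1 ≡ 1, so λ ≡ 0.
  x = λ² - 7 - 8 = 0 - 15 ≡ 7; y = λ·(7 - 7) - 3 ≡ 8. → (7, 8)
5G: (7, 8) + (8, 3). λ = (3 - 8)/(8 - 7) ≡ 6/1 mod 11. 1⁻¹ ≡ 1 (mod 11) since 1·1 = 1 ≡ 1, so λ ≡ 6.
  x = λ² - 7 - 8 = 36 - 15 ≡ 10; y = λ·(7 - 10) - 8 ≡ 7. → (10, 7)
6G: (10, 7) + (8, 3). λ = (3 - 7)/(8 - 10) ≡ 7/9 mod 11. 9⁻¹ ≡ 5 (mod 11), so λ ≡ 2.
  x = λ² - 10 - 8 = 4 - 18 ≡ 8; y = λ·(10 - 8) - 7 ≡ 8. → (8, 8)
7G: (8, 8) + (8, 3): same x and y₁ ≡ -y₂, so the sum is O.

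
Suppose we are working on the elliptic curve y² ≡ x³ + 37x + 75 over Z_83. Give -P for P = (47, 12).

(47, 71)

-(47, 12) = (47, -12 mod 83) = (47, 71).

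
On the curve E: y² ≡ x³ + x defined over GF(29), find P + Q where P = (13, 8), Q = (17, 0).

(13, 8) + (17, 0). λ = (0 - 8)/(17 - 13) ≡ 21/4 mod 29. 4⁻¹ ≡ 22 (mod 29), so λ ≡ 27.
  x = λ² - 13 - 17 = 729 - 30 ≡ 3; y = λ·(13 - 3) - 8 ≡ 1. → (3, 1)

(3, 1)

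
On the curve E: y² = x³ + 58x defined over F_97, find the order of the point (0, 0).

2

2P: (0, 0) + (0, 0): same x and y₁ ≡ -y₂, so the sum is 𝒪.
2P = 𝒪, so the order is 2.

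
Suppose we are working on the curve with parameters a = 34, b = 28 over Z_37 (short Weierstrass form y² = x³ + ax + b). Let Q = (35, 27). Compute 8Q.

Double-and-add on 8 = (1000)₂. Start with Q = (35, 27) for the leading 1-bit.
double: tangent at (35, 27): λ = (3·35² + 34)/(2·27) ≡ 9/17. 17⁻¹ ≡ 24 (mod 37) since 17·24 = 408 ≡ 1, so λ ≡ 9·24 ≡ 31.
  x = λ² - 35 - 35 = 961 - 70 ≡ 3; y = λ·(35 - 3) - 27 ≡ 3. → (3, 3)
double: tangent at (3, 3): λ = (3·3² + 34)/(2·3) ≡ 24/6. 6⁻¹ ≡ 31 (mod 37) since 6·31 = 186 ≡ 1, so λ ≡ 24·31 ≡ 4.
  x = λ² - 3 - 3 = 16 - 6 ≡ 10; y = λ·(3 - 10) - 3 ≡ 6. → (10, 6)
double: tangent at (10, 6): λ = (3·10² + 34)/(2·6) ≡ 1/12. 12⁻¹ ≡ 34 (mod 37), so λ ≡ 1·34 ≡ 34.
  x = λ² - 10 - 10 = 1156 - 20 ≡ 26; y = λ·(10 - 26) - 6 ≡ 5. → (26, 5)

(26, 5)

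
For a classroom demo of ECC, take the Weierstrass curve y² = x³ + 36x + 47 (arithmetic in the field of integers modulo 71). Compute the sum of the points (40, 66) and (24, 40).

(64, 37)

(40, 66) + (24, 40). λ = (40 - 66)/(24 - 40) ≡ 45/55 mod 71. 55⁻¹ ≡ 31 (mod 71), so λ ≡ 46.
  x = λ² - 40 - 24 = 2116 - 64 ≡ 64; y = λ·(40 - 64) - 66 ≡ 37. → (64, 37)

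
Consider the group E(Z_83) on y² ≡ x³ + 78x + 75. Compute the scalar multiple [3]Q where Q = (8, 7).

Repeated addition: build up to 3Q.
2Q: tangent at (8, 7): λ = (3·8² + 78)/(2·7) ≡ 21/14. 14⁻¹ ≡ 6 (mod 83), so λ ≡ 21·6 ≡ 43.
  x = λ² - 8 - 8 = 1849 - 16 ≡ 7; y = λ·(8 - 7) - 7 ≡ 36. → (7, 36)
3Q: (7, 36) + (8, 7). λ = (7 - 36)/(8 - 7) ≡ 54/1 mod 83. 1⁻¹ ≡ 1 (mod 83), so λ ≡ 54.
  x = λ² - 7 - 8 = 2916 - 15 ≡ 79; y = λ·(7 - 79) - 36 ≡ 60. → (79, 60)

(79, 60)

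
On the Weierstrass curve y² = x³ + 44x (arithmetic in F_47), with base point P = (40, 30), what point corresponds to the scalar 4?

(24, 34)

Double-and-add on 4 = (100)₂. Start with P = (40, 30) for the leading 1-bit.
double: tangent at (40, 30): λ = (3·40² + 44)/(2·30) ≡ 3/13. 13⁻¹ ≡ 29 (mod 47), so λ ≡ 3·29 ≡ 40.
  x = λ² - 40 - 40 = 1600 - 80 ≡ 16; y = λ·(40 - 16) - 30 ≡ 37. → (16, 37)
double: tangent at (16, 37): λ = (3·16² + 44)/(2·37) ≡ 13/27. 27⁻¹ ≡ 7 (mod 47) since 27·7 = 189 ≡ 1, so λ ≡ 13·7 ≡ 44.
  x = λ² - 16 - 16 = 1936 - 32 ≡ 24; y = λ·(16 - 24) - 37 ≡ 34. → (24, 34)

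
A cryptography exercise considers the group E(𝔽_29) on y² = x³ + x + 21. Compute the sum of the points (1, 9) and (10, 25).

(14, 13)

(1, 9) + (10, 25). λ = (25 - 9)/(10 - 1) ≡ 16/9 mod 29. 9⁻¹ ≡ 13 (mod 29), so λ ≡ 5.
  x = λ² - 1 - 10 = 25 - 11 ≡ 14; y = λ·(1 - 14) - 9 ≡ 13. → (14, 13)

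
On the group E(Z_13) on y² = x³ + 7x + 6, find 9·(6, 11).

Write P = (6, 11).
Double-and-add on 9 = (1001)₂. Start with P = (6, 11) for the leading 1-bit.
double: tangent at (6, 11): λ = (3·6² + 7)/(2·11) ≡ 11/9. 9⁻¹ ≡ 3 (mod 13) since 9·3 = 27 ≡ 1, so λ ≡ 11·3 ≡ 7.
  x = λ² - 6 - 6 = 49 - 12 ≡ 11; y = λ·(6 - 11) - 11 ≡ 6. → (11, 6)
double: tangent at (11, 6): λ = (3·11² + 7)/(2·6) ≡ 6/12. 12⁻¹ ≡ 12 (mod 13), so λ ≡ 6·12 ≡ 7.
  x = λ² - 11 - 11 = 49 - 22 ≡ 1; y = λ·(11 - 1) - 6 ≡ 12. → (1, 12)
double: tangent at (1, 12): λ = (3·1² + 7)/(2·12) ≡ 10/11. 11⁻¹ ≡ 6 (mod 13), so λ ≡ 10·6 ≡ 8.
  x = λ² - 1 - 1 = 64 - 2 ≡ 10; y = λ·(1 - 10) - 12 ≡ 7. → (10, 7)
add P: (10, 7) + (6, 11). λ = (11 - 7)/(6 - 10) ≡ 4/9 mod 13. 9⁻¹ ≡ 3 (mod 13), so λ ≡ 12.
  x = λ² - 10 - 6 = 144 - 16 ≡ 11; y = λ·(10 - 11) - 7 ≡ 7. → (11, 7)

(11, 7)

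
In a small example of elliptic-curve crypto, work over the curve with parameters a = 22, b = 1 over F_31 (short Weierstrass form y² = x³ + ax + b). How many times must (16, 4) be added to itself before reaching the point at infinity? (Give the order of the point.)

2P: tangent at (16, 4): λ = (3·16² + 22)/(2·4) ≡ 15/8. 8⁻¹ ≡ 4 (mod 31), so λ ≡ 15·4 ≡ 29.
  x = λ² - 16 - 16 = 841 - 32 ≡ 3; y = λ·(16 - 3) - 4 ≡ 1. → (3, 1)
3P: (3, 1) + (16, 4). λ = (4 - 1)/(16 - 3) ≡ 3/13 mod 31. 13⁻¹ ≡ 12 (mod 31) since 13·12 = 156 ≡ 1, so λ ≡ 5.
  x = λ² - 3 - 16 = 25 - 19 ≡ 6; y = λ·(3 - 6) - 1 ≡ 15. → (6, 15)
4P: (6, 15) + (16, 4). λ = (4 - 15)/(16 - 6) ≡ 20/10 mod 31. 10⁻¹ ≡ 28 (mod 31), so λ ≡ 2.
  x = λ² - 6 - 16 = 4 - 22 ≡ 13; y = λ·(6 - 13) - 15 ≡ 2. → (13, 2)
5P: (13, 2) + (16, 4). λ = (4 - 2)/(16 - 13) ≡ 2/3 mod 31. 3⁻¹ ≡ 21 (mod 31) since 3·21 = 63 ≡ 1, so λ ≡ 11.
  x = λ² - 13 - 16 = 121 - 29 ≡ 30; y = λ·(13 - 30) - 2 ≡ 28. → (30, 28)
6P: (30, 28) + (16, 4). λ = (4 - 28)/(16 - 30) ≡ 7/17 mod 31. 17⁻¹ ≡ 11 (mod 31) since 17·11 = 187 ≡ 1, so λ ≡ 15.
  x = λ² - 30 - 16 = 225 - 46 ≡ 24; y = λ·(30 - 24) - 28 ≡ 0. → (24, 0)
7P: (24, 0) + (16, 4). λ = (4 - 0)/(16 - 24) ≡ 4/23 mod 31. 23⁻¹ ≡ 27 (mod 31), so λ ≡ 15.
  x = λ² - 24 - 16 = 225 - 40 ≡ 30; y = λ·(24 - 30) - 0 ≡ 3. → (30, 3)
8P: (30, 3) + (16, 4). λ = (4 - 3)/(16 - 30) ≡ 1/17 mod 31. 17⁻¹ ≡ 11 (mod 31), so λ ≡ 11.
  x = λ² - 30 - 16 = 121 - 46 ≡ 13; y = λ·(30 - 13) - 3 ≡ 29. → (13, 29)
9P: (13, 29) + (16, 4). λ = (4 - 29)/(16 - 13) ≡ 6/3 mod 31. 3⁻¹ ≡ 21 (mod 31), so λ ≡ 2.
  x = λ² - 13 - 16 = 4 - 29 ≡ 6; y = λ·(13 - 6) - 29 ≡ 16. → (6, 16)
10P: (6, 16) + (16, 4). λ = (4 - 16)/(16 - 6) ≡ 19/10 mod 31. 10⁻¹ ≡ 28 (mod 31), so λ ≡ 5.
  x = λ² - 6 - 16 = 25 - 22 ≡ 3; y = λ·(6 - 3) - 16 ≡ 30. → (3, 30)
11P: (3, 30) + (16, 4). λ = (4 - 30)/(16 - 3) ≡ 5/13 mod 31. 13⁻¹ ≡ 12 (mod 31) since 13·12 = 156 ≡ 1, so λ ≡ 29.
  x = λ² - 3 - 16 = 841 - 19 ≡ 16; y = λ·(3 - 16) - 30 ≡ 27. → (16, 27)
12P: (16, 27) + (16, 4): same x and y₁ ≡ -y₂, so the sum is the point at infinity.
12P = the point at infinity, so the order is 12.

12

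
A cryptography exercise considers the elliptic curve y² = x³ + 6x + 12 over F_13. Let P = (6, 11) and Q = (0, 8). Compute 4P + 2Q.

First 4P:
Double-and-add on 4 = (100)₂. Start with P = (6, 11) for the leading 1-bit.
double: tangent at (6, 11): λ = (3·6² + 6)/(2·11) ≡ 10/9. 9⁻¹ ≡ 3 (mod 13) since 9·3 = 27 ≡ 1, so λ ≡ 10·3 ≡ 4.
  x = λ² - 6 - 6 = 16 - 12 ≡ 4; y = λ·(6 - 4) - 11 ≡ 10. → (4, 10)
double: tangent at (4, 10): λ = (3·4² + 6)/(2·10) ≡ 2/7. 7⁻¹ ≡ 2 (mod 13) since 7·2 = 14 ≡ 1, so λ ≡ 2·2 ≡ 4.
  x = λ² - 4 - 4 = 16 - 8 ≡ 8; y = λ·(4 - 8) - 10 ≡ 0. → (8, 0)
4P = (8, 0).
Next 2Q:
Repeated addition: build up to 2Q.
2Q: tangent at (0, 8): λ = (3·0² + 6)/(2·8) ≡ 6/3. 3⁻¹ ≡ 9 (mod 13), so λ ≡ 6·9 ≡ 2.
  x = λ² - 0 - 0 = 4 - 0 ≡ 4; y = λ·(0 - 4) - 8 ≡ 10. → (4, 10)
2Q = (4, 10).
Finally 4P + 2Q:
(8, 0) + (4, 10). λ = (10 - 0)/(4 - 8) ≡ 10/9 mod 13. 9⁻¹ ≡ 3 (mod 13), so λ ≡ 4.
  x = λ² - 8 - 4 = 16 - 12 ≡ 4; y = λ·(8 - 4) - 0 ≡ 3. → (4, 3)

(4, 3)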